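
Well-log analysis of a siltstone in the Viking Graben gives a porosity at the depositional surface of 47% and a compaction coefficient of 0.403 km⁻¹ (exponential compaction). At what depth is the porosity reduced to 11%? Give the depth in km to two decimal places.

3.60 km

Invert Athy's law: Z = ln(φ₀/φ) / β
Z = ln(0.47/0.11) / 0.403 = ln(4.273) / 0.403 = 1.4523 / 0.403 = 3.604 km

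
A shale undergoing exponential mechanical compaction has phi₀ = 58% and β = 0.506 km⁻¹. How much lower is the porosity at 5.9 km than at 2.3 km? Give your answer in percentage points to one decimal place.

15.2 percentage points

phi(2.3) = 0.58·e^(−0.506×2.3) = 0.1811
phi(5.9) = 0.58·e^(−0.506×5.9) = 0.0293
Δphi = 0.1811 − 0.0293 = 0.1518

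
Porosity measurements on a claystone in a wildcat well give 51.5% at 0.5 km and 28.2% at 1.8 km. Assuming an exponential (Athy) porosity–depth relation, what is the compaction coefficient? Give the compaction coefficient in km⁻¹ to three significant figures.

0.463 km⁻¹

Athy: φ(Z) = φ₀ e^(−βZ) ⇒ φ₁/φ₂ = e^{β(Z₂−Z₁)} ⇒ β = ln(φ₁/φ₂)/(Z₂−Z₁)
β = ln(0.515/0.282) / (1.8 − 0.5) = ln(1.826) / 1.3 = 0.6023 / 1.3 = 0.4633 km⁻¹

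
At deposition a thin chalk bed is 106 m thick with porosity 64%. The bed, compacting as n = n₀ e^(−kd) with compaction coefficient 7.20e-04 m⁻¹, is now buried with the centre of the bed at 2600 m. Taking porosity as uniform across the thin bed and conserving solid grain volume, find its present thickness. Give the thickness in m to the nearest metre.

Working in km (1 km = 1000 m; k in km⁻¹ = k in m⁻¹ × 1000):
Porosity at 2.6 km: n = 0.64·exp(−0.72×2.6) = 0.0984
Solid-volume conservation: h(1−n) = h₀(1−n₀) ⇒ h = h₀·(1−n₀)/(1−n)
h = 0.106 × (1 − 0.64)/(1 − 0.0984) = 0.106 × 0.3993 = 0.0423 km

42 m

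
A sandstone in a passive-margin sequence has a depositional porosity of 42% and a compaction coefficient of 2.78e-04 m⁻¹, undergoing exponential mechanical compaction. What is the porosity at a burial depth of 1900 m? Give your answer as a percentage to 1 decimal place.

24.8%

Working in km (1 km = 1000 m; c in km⁻¹ = c in m⁻¹ × 1000):
φ = φ₀·exp(−c·d) = 0.42 × exp(−0.278 × 1.9) = 0.42 × exp(−0.5282)
  = 0.42 × 0.5897 = 0.2477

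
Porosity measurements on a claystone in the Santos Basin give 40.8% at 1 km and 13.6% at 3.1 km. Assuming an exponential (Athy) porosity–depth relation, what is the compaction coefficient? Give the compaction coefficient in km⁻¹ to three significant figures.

Athy: φ(d) = φ₀ e^(−βd) ⇒ φ₁/φ₂ = e^{β(d₂−d₁)} ⇒ β = ln(φ₁/φ₂)/(d₂−d₁)
β = ln(0.408/0.136) / (3.1 − 1) = ln(3) / 2.1 = 1.0986 / 2.1 = 0.5231 km⁻¹

0.523 km⁻¹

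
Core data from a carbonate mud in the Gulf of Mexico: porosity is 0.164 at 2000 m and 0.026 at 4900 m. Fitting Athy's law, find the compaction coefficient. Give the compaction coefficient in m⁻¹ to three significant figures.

Working in km (1 km = 1000 m; β in km⁻¹ = β in m⁻¹ × 1000):
Athy: n(z) = n₀ e^(−βz) ⇒ n₁/n₂ = e^{β(z₂−z₁)} ⇒ β = ln(n₁/n₂)/(z₂−z₁)
β = ln(0.164/0.026) / (4.9 − 2) = ln(6.308) / 2.9 = 1.8418 / 2.9 = 0.6351 km⁻¹

0.000635 m⁻¹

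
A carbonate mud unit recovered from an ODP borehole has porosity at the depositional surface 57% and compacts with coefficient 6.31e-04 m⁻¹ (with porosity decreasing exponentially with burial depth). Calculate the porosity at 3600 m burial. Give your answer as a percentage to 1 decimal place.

5.9%

Working in km (1 km = 1000 m; β in km⁻¹ = β in m⁻¹ × 1000):
φ = φ₀·exp(−β·Z) = 0.57 × exp(−0.631 × 3.6) = 0.57 × exp(−2.272)
  = 0.57 × 0.1031 = 0.0588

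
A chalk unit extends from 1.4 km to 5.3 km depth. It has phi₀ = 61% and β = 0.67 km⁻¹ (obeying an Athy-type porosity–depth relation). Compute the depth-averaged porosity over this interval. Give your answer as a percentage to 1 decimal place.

8.5%

⟨phi⟩ = (1/(d₂−d₁)) ∫ phi₀ e^(−βd) dd = phi₀·(e^(−β·d₁) − e^(−β·d₂)) / (β·(d₂−d₁))
e^(−0.67×1.4) = 0.3914; e^(−0.67×5.3) = 0.0287
⟨phi⟩ = 0.61 × (0.3914 − 0.0287) / (0.67 × 3.9) = 0.61 × 0.1388 = 0.0847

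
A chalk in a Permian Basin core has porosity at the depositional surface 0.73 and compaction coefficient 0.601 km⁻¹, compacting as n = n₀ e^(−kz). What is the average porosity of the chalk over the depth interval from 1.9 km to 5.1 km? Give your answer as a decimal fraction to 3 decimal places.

⟨n⟩ = (1/(z₂−z₁)) ∫ n₀ e^(−kz) dz = n₀·(e^(−k·z₁) − e^(−k·z₂)) / (k·(z₂−z₁))
e^(−0.601×1.9) = 0.3192; e^(−0.601×5.1) = 0.0466
⟨n⟩ = 0.73 × (0.3192 − 0.0466) / (0.601 × 3.2) = 0.73 × 0.1417 = 0.1035

0.103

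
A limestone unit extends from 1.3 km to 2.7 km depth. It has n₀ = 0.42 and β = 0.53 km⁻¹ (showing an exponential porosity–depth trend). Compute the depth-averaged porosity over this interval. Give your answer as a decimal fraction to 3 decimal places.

⟨n⟩ = (1/(z₂−z₁)) ∫ n₀ e^(−βz) dz = n₀·(e^(−β·z₁) − e^(−β·z₂)) / (β·(z₂−z₁))
e^(−0.53×1.3) = 0.5021; e^(−0.53×2.7) = 0.2391
⟨n⟩ = 0.42 × (0.5021 − 0.2391) / (0.53 × 1.4) = 0.42 × 0.3545 = 0.1489

0.149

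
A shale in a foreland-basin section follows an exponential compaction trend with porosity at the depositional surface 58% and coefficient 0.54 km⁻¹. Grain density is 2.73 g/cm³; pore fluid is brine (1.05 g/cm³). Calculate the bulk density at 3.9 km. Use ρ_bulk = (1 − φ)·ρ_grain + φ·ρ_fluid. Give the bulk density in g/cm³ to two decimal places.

Porosity at depth: n = 0.58·exp(−0.54×3.9) = 0.58×0.1217 = 0.0706
Bulk density: ρ_b = (1−n)ρ_g + n·ρ_f = 0.9294×2.73 + 0.0706×1.05
       = 2.537 + 0.074 = 2.611 g/cm³

2.61 g/cm³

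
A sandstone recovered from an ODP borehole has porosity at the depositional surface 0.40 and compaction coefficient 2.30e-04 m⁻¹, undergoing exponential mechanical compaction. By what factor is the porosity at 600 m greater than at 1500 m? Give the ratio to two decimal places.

1.23

Working in km (1 km = 1000 m; β in km⁻¹ = β in m⁻¹ × 1000):
phi(z₁)/phi(z₂) = e^(−β·z₁)/e^(−β·z₂) = e^{β(z₂−z₁)}
= exp(0.23 × 0.9) = exp(0.207) = 1.2300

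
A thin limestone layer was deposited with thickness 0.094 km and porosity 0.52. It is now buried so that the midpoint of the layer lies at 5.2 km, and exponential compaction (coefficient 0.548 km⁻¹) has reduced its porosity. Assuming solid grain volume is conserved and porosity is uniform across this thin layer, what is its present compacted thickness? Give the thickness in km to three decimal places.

Porosity at 5.2 km: phi = 0.52·exp(−0.548×5.2) = 0.0301
Solid-volume conservation: h(1−phi) = h₀(1−phi₀) ⇒ h = h₀·(1−phi₀)/(1−phi)
h = 0.094 × (1 − 0.52)/(1 − 0.0301) = 0.094 × 0.4949 = 0.0465 km

0.047 km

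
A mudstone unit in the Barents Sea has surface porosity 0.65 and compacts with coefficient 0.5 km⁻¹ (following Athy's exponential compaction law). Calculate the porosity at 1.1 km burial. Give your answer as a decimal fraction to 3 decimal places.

0.375

φ = φ₀·exp(−c·Z) = 0.65 × exp(−0.5 × 1.1) = 0.65 × exp(−0.55)
  = 0.65 × 0.5769 = 0.3750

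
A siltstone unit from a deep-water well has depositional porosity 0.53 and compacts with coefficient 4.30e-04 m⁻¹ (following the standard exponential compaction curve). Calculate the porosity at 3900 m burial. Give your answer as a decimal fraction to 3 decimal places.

0.099

Working in km (1 km = 1000 m; c in km⁻¹ = c in m⁻¹ × 1000):
phi = phi₀·exp(−c·Z) = 0.53 × exp(−0.43 × 3.9) = 0.53 × exp(−1.677)
  = 0.53 × 0.1869 = 0.0991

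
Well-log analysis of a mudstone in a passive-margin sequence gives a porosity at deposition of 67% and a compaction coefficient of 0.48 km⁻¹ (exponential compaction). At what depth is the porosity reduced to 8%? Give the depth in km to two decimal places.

4.43 km

Invert Athy's law: Z = ln(φ₀/φ) / k
Z = ln(0.67/0.08) / 0.48 = ln(8.375) / 0.48 = 2.1253 / 0.48 = 4.428 km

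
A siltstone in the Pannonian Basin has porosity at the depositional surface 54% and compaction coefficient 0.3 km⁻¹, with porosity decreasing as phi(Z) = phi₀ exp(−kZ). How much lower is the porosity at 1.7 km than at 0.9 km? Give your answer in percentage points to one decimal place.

phi(0.9) = 0.54·e^(−0.3×0.9) = 0.4122
phi(1.7) = 0.54·e^(−0.3×1.7) = 0.3243
Δphi = 0.4122 − 0.3243 = 0.0880

8.8 percentage points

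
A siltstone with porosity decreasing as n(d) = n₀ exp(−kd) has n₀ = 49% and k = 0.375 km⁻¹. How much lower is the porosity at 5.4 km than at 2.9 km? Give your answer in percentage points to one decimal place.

n(2.9) = 0.49·e^(−0.375×2.9) = 0.1652
n(5.4) = 0.49·e^(−0.375×5.4) = 0.0647
Δn = 0.1652 − 0.0647 = 0.1005

10.0 percentage points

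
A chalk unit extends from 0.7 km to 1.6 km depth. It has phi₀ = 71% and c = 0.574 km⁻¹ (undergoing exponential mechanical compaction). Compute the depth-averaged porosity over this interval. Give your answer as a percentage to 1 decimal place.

⟨phi⟩ = (1/(Z₂−Z₁)) ∫ phi₀ e^(−cZ) dZ = phi₀·(e^(−c·Z₁) − e^(−c·Z₂)) / (c·(Z₂−Z₁))
e^(−0.574×0.7) = 0.6691; e^(−0.574×1.6) = 0.3992
⟨phi⟩ = 0.71 × (0.6691 − 0.3992) / (0.574 × 0.9) = 0.71 × 0.5226 = 0.3710

37.1%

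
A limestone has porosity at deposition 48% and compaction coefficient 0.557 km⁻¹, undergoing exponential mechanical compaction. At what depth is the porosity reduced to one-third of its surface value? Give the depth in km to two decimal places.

1.97 km

phi/phi₀ = 1/3 ⇒ exp(−k·Z) = 1/3 ⇒ Z = ln(3) / k
Z = 1.0986 / 0.557 = 1.972 km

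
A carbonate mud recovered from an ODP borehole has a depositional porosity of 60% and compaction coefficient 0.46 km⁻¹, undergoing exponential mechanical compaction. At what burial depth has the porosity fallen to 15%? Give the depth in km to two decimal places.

Invert Athy's law: Z = ln(φ₀/φ) / β
Z = ln(0.6/0.15) / 0.46 = ln(4) / 0.46 = 1.3863 / 0.46 = 3.014 km

3.01 km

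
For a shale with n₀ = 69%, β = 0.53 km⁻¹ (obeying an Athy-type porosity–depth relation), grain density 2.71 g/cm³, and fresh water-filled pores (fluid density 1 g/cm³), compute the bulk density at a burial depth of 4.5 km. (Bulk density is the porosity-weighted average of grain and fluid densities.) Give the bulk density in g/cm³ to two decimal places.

2.60 g/cm³

Porosity at depth: n = 0.69·exp(−0.53×4.5) = 0.69×0.0921 = 0.0635
Bulk density: ρ_b = (1−n)ρ_g + n·ρ_f = 0.9365×2.71 + 0.0635×1
       = 2.538 + 0.064 = 2.601 g/cm³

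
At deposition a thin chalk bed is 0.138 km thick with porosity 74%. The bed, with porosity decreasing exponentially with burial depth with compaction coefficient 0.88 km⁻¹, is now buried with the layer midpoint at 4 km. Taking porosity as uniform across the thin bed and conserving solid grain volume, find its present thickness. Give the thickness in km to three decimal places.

Porosity at 4 km: n = 0.74·exp(−0.88×4) = 0.0219
Solid-volume conservation: h(1−n) = h₀(1−n₀) ⇒ h = h₀·(1−n₀)/(1−n)
h = 0.138 × (1 − 0.74)/(1 − 0.0219) = 0.138 × 0.2658 = 0.0367 km

0.037 km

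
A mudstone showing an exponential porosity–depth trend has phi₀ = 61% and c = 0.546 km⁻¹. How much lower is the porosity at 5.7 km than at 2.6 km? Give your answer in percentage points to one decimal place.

12.0 percentage points

phi(2.6) = 0.61·e^(−0.546×2.6) = 0.1475
phi(5.7) = 0.61·e^(−0.546×5.7) = 0.0271
Δphi = 0.1475 − 0.0271 = 0.1204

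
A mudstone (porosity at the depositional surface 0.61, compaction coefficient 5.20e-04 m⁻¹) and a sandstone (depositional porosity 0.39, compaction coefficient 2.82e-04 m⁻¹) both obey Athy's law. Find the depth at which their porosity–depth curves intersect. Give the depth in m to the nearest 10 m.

1880 m

Working in km (1 km = 1000 m; c in km⁻¹ = c in m⁻¹ × 1000):
Set phi₀ₐ e^(−cₐd) = phi₀ᵦ e^(−cᵦd) ⇒ ln(phi₀ₐ/phi₀ᵦ) = (cₐ − cᵦ)·d
d = ln(0.61/0.39) / (0.52 − 0.282) = 0.4473 / 0.238 = 1.879 km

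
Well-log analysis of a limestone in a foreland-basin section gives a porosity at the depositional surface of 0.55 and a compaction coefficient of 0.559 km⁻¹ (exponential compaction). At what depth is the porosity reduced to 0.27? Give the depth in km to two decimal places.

Invert Athy's law: d = ln(phi₀/phi) / k
d = ln(0.55/0.27) / 0.559 = ln(2.037) / 0.559 = 0.7115 / 0.559 = 1.273 km

1.27 km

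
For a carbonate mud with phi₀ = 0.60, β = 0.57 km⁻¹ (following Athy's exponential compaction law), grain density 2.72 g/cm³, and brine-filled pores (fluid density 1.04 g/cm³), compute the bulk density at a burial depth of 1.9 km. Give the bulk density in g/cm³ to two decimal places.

2.38 g/cm³

Porosity at depth: phi = 0.6·exp(−0.57×1.9) = 0.6×0.3386 = 0.2031
Bulk density: ρ_b = (1−phi)ρ_g + phi·ρ_f = 0.7969×2.72 + 0.2031×1.04
       = 2.167 + 0.211 = 2.379 g/cm³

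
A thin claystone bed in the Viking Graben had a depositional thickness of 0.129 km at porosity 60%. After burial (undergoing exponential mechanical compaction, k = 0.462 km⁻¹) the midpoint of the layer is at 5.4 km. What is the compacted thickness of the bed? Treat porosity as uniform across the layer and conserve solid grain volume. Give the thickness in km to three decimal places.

0.054 km

Porosity at 5.4 km: φ = 0.6·exp(−0.462×5.4) = 0.0495
Solid-volume conservation: h(1−φ) = h₀(1−φ₀) ⇒ h = h₀·(1−φ₀)/(1−φ)
h = 0.129 × (1 − 0.6)/(1 − 0.0495) = 0.129 × 0.4208 = 0.0543 km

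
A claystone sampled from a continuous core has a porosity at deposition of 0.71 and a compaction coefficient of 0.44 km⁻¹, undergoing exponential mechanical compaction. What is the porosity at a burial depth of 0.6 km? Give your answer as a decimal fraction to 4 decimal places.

phi = phi₀·exp(−c·d) = 0.71 × exp(−0.44 × 0.6) = 0.71 × exp(−0.264)
  = 0.71 × 0.7680 = 0.5453

0.5453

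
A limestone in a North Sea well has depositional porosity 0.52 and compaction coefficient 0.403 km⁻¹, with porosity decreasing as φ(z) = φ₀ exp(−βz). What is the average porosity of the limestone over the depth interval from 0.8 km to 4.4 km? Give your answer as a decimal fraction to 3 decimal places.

0.199

⟨φ⟩ = (1/(z₂−z₁)) ∫ φ₀ e^(−βz) dz = φ₀·(e^(−β·z₁) − e^(−β·z₂)) / (β·(z₂−z₁))
e^(−0.403×0.8) = 0.7244; e^(−0.403×4.4) = 0.1698
⟨φ⟩ = 0.52 × (0.7244 − 0.1698) / (0.403 × 3.6) = 0.52 × 0.3823 = 0.1988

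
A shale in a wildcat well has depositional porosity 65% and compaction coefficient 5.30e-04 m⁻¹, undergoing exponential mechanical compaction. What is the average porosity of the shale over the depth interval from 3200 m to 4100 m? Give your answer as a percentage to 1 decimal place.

9.5%

Working in km (1 km = 1000 m; β in km⁻¹ = β in m⁻¹ × 1000):
⟨n⟩ = (1/(d₂−d₁)) ∫ n₀ e^(−βd) dd = n₀·(e^(−β·d₁) − e^(−β·d₂)) / (β·(d₂−d₁))
e^(−0.53×3.2) = 0.1834; e^(−0.53×4.1) = 0.1138
⟨n⟩ = 0.65 × (0.1834 − 0.1138) / (0.53 × 0.9) = 0.65 × 0.1459 = 0.0948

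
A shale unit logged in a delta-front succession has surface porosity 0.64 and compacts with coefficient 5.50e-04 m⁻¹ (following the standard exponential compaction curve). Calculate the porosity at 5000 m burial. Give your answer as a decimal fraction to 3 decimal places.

Working in km (1 km = 1000 m; β in km⁻¹ = β in m⁻¹ × 1000):
phi = phi₀·exp(−β·d) = 0.64 × exp(−0.55 × 5) = 0.64 × exp(−2.75)
  = 0.64 × 0.0639 = 0.0409

0.041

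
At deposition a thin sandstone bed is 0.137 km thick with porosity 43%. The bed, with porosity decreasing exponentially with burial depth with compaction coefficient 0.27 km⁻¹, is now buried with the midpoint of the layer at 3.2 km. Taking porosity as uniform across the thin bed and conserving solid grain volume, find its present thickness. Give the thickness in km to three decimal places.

Porosity at 3.2 km: φ = 0.43·exp(−0.27×3.2) = 0.1812
Solid-volume conservation: h(1−φ) = h₀(1−φ₀) ⇒ h = h₀·(1−φ₀)/(1−φ)
h = 0.137 × (1 − 0.43)/(1 − 0.1812) = 0.137 × 0.6962 = 0.0954 km

0.095 km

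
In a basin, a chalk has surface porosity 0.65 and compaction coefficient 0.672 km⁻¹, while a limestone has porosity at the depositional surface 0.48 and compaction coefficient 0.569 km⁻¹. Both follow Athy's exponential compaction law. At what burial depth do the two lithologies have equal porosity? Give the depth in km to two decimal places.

2.94 km

Set phi₀ₐ e^(−βₐZ) = phi₀ᵦ e^(−βᵦZ) ⇒ ln(phi₀ₐ/phi₀ᵦ) = (βₐ − βᵦ)·Z
Z = ln(0.65/0.48) / (0.672 − 0.569) = 0.3032 / 0.103 = 2.944 km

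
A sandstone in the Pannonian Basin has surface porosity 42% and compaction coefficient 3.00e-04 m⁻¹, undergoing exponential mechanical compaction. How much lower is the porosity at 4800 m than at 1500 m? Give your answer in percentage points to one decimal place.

16.8 percentage points

Working in km (1 km = 1000 m; β in km⁻¹ = β in m⁻¹ × 1000):
phi(1.5) = 0.42·e^(−0.3×1.5) = 0.2678
phi(4.8) = 0.42·e^(−0.3×4.8) = 0.0995
Δphi = 0.2678 − 0.0995 = 0.1683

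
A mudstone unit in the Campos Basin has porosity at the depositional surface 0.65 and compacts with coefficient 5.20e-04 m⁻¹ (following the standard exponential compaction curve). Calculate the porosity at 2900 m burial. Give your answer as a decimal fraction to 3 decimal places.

0.144

Working in km (1 km = 1000 m; β in km⁻¹ = β in m⁻¹ × 1000):
phi = phi₀·exp(−β·d) = 0.65 × exp(−0.52 × 2.9) = 0.65 × exp(−1.508)
  = 0.65 × 0.2214 = 0.1439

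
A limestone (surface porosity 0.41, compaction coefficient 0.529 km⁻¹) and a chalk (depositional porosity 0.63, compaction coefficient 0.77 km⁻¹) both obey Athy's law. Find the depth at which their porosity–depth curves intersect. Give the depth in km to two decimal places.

1.78 km

Set φ₀ₐ e^(−kₐd) = φ₀ᵦ e^(−kᵦd) ⇒ ln(φ₀ₐ/φ₀ᵦ) = (kₐ − kᵦ)·d
d = ln(0.41/0.63) / (0.529 − 0.77) = -0.4296 / -0.241 = 1.782 km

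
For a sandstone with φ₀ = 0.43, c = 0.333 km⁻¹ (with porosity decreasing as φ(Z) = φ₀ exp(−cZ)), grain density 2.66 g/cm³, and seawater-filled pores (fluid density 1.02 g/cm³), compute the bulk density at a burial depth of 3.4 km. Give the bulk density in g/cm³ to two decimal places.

2.43 g/cm³

Porosity at depth: φ = 0.43·exp(−0.333×3.4) = 0.43×0.3223 = 0.1386
Bulk density: ρ_b = (1−φ)ρ_g + φ·ρ_f = 0.8614×2.66 + 0.1386×1.02
       = 2.291 + 0.141 = 2.433 g/cm³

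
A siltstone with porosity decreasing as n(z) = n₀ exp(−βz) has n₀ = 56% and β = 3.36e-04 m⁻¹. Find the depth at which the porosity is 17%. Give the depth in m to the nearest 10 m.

3550 m

Working in km (1 km = 1000 m; β in km⁻¹ = β in m⁻¹ × 1000):
Invert Athy's law: z = ln(n₀/n) / β
z = ln(0.56/0.17) / 0.336 = ln(3.294) / 0.336 = 1.1921 / 0.336 = 3.548 km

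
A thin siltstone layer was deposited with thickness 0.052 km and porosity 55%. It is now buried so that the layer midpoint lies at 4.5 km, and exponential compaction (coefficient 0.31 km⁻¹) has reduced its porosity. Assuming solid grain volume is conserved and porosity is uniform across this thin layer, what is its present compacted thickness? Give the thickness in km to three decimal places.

Porosity at 4.5 km: phi = 0.55·exp(−0.31×4.5) = 0.1363
Solid-volume conservation: h(1−phi) = h₀(1−phi₀) ⇒ h = h₀·(1−phi₀)/(1−phi)
h = 0.052 × (1 − 0.55)/(1 − 0.1363) = 0.052 × 0.5210 = 0.0271 km

0.027 km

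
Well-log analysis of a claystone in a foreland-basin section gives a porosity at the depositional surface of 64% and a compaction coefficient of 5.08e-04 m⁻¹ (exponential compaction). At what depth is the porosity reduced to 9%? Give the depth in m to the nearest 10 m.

Working in km (1 km = 1000 m; β in km⁻¹ = β in m⁻¹ × 1000):
Invert Athy's law: d = ln(φ₀/φ) / β
d = ln(0.64/0.09) / 0.508 = ln(7.111) / 0.508 = 1.9617 / 0.508 = 3.862 km

3860 m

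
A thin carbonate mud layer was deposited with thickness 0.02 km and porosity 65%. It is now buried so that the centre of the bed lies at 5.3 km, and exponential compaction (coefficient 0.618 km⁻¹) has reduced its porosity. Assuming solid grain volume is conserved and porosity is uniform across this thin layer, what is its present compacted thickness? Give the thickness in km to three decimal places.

0.007 km

Porosity at 5.3 km: φ = 0.65·exp(−0.618×5.3) = 0.0246
Solid-volume conservation: h(1−φ) = h₀(1−φ₀) ⇒ h = h₀·(1−φ₀)/(1−φ)
h = 0.02 × (1 − 0.65)/(1 − 0.0246) = 0.02 × 0.3588 = 0.0072 km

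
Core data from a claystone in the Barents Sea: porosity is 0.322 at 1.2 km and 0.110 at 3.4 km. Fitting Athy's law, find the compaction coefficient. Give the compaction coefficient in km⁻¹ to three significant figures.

0.488 km⁻¹

Athy: n(Z) = n₀ e^(−βZ) ⇒ n₁/n₂ = e^{β(Z₂−Z₁)} ⇒ β = ln(n₁/n₂)/(Z₂−Z₁)
β = ln(0.322/0.11) / (3.4 − 1.2) = ln(2.927) / 2.2 = 1.0741 / 2.2 = 0.4882 km⁻¹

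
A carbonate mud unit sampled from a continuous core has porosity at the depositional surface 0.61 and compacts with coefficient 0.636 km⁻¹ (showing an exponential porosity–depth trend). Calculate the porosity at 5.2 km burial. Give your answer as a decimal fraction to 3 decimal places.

phi = phi₀·exp(−c·z) = 0.61 × exp(−0.636 × 5.2) = 0.61 × exp(−3.307)
  = 0.61 × 0.0366 = 0.0223

0.022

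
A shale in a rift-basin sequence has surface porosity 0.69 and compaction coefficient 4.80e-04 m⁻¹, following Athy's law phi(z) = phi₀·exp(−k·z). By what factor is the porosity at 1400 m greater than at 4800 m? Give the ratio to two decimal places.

Working in km (1 km = 1000 m; k in km⁻¹ = k in m⁻¹ × 1000):
phi(z₁)/phi(z₂) = e^(−k·z₁)/e^(−k·z₂) = e^{k(z₂−z₁)}
= exp(0.48 × 3.4) = exp(1.632) = 5.1141

5.11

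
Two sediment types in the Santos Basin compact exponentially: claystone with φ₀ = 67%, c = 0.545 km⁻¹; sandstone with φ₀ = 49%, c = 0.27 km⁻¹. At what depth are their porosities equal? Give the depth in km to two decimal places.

Set φ₀ₐ e^(−cₐz) = φ₀ᵦ e^(−cᵦz) ⇒ ln(φ₀ₐ/φ₀ᵦ) = (cₐ − cᵦ)·z
z = ln(0.67/0.49) / (0.545 − 0.27) = 0.3129 / 0.275 = 1.138 km

1.14 km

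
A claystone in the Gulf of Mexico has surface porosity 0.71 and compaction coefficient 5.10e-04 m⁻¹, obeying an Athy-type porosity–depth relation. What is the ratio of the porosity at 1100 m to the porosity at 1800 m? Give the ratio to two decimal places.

1.43

Working in km (1 km = 1000 m; k in km⁻¹ = k in m⁻¹ × 1000):
n(d₁)/n(d₂) = e^(−k·d₁)/e^(−k·d₂) = e^{k(d₂−d₁)}
= exp(0.51 × 0.7) = exp(0.357) = 1.4290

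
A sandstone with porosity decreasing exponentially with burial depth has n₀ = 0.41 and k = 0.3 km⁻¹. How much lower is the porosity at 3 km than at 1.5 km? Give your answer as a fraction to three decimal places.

0.095

n(1.5) = 0.41·e^(−0.3×1.5) = 0.2614
n(3) = 0.41·e^(−0.3×3) = 0.1667
Δn = 0.2614 − 0.1667 = 0.0947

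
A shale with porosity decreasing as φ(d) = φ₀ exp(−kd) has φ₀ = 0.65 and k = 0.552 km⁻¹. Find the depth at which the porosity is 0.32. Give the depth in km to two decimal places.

Invert Athy's law: d = ln(φ₀/φ) / k
d = ln(0.65/0.32) / 0.552 = ln(2.031) / 0.552 = 0.7087 / 0.552 = 1.284 km

1.28 km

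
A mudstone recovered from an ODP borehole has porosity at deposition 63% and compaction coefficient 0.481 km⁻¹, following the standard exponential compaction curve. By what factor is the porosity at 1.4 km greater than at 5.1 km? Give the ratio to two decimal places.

φ(z₁)/φ(z₂) = e^(−β·z₁)/e^(−β·z₂) = e^{β(z₂−z₁)}
= exp(0.481 × 3.7) = exp(1.78) = 5.9281

5.93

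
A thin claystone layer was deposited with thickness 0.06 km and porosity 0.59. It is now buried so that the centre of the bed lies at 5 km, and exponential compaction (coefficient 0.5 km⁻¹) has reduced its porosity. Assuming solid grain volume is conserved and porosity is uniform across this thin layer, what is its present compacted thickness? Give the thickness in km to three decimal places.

Porosity at 5 km: phi = 0.59·exp(−0.5×5) = 0.0484
Solid-volume conservation: h(1−phi) = h₀(1−phi₀) ⇒ h = h₀·(1−phi₀)/(1−phi)
h = 0.06 × (1 − 0.59)/(1 − 0.0484) = 0.06 × 0.4309 = 0.0259 km

0.026 km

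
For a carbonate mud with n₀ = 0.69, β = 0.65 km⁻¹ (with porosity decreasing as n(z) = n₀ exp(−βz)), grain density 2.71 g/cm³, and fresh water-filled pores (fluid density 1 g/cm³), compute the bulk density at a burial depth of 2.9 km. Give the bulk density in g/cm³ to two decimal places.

Porosity at depth: n = 0.69·exp(−0.65×2.9) = 0.69×0.1518 = 0.1048
Bulk density: ρ_b = (1−n)ρ_g + n·ρ_f = 0.8952×2.71 + 0.1048×1
       = 2.426 + 0.105 = 2.531 g/cm³

2.53 g/cm³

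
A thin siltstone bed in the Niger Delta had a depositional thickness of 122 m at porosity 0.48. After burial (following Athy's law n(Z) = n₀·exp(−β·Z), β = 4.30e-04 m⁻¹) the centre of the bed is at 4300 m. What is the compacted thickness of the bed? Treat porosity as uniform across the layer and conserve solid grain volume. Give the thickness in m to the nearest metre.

69 m

Working in km (1 km = 1000 m; β in km⁻¹ = β in m⁻¹ × 1000):
Porosity at 4.3 km: n = 0.48·exp(−0.43×4.3) = 0.0755
Solid-volume conservation: h(1−n) = h₀(1−n₀) ⇒ h = h₀·(1−n₀)/(1−n)
h = 0.122 × (1 − 0.48)/(1 − 0.0755) = 0.122 × 0.5625 = 0.0686 km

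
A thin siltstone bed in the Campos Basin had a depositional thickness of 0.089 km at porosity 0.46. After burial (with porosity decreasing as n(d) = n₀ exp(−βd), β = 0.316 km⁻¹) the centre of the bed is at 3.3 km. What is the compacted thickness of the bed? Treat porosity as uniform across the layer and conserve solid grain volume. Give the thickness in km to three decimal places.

0.057 km

Porosity at 3.3 km: n = 0.46·exp(−0.316×3.3) = 0.1621
Solid-volume conservation: h(1−n) = h₀(1−n₀) ⇒ h = h₀·(1−n₀)/(1−n)
h = 0.089 × (1 − 0.46)/(1 − 0.1621) = 0.089 × 0.6445 = 0.0574 km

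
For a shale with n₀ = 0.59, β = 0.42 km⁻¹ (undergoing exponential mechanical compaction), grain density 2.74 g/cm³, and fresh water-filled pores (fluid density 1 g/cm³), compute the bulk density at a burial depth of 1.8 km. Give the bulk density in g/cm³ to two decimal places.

2.26 g/cm³

Porosity at depth: n = 0.59·exp(−0.42×1.8) = 0.59×0.4695 = 0.2770
Bulk density: ρ_b = (1−n)ρ_g + n·ρ_f = 0.7230×2.74 + 0.2770×1
       = 1.981 + 0.277 = 2.258 g/cm³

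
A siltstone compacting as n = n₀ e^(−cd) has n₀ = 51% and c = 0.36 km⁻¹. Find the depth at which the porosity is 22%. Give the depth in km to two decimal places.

2.34 km

Invert Athy's law: d = ln(n₀/n) / c
d = ln(0.51/0.22) / 0.36 = ln(2.318) / 0.36 = 0.8408 / 0.36 = 2.336 km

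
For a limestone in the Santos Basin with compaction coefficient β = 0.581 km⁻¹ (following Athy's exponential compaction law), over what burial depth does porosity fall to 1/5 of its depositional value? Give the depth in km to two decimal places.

2.77 km

φ/φ₀ = 1/5 ⇒ exp(−β·d) = 1/5 ⇒ d = ln(5) / β
d = 1.6094 / 0.581 = 2.770 km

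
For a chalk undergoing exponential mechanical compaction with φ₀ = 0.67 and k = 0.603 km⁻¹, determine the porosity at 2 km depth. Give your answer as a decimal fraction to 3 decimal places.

0.201

φ = φ₀·exp(−k·z) = 0.67 × exp(−0.603 × 2) = 0.67 × exp(−1.206)
  = 0.67 × 0.2994 = 0.2006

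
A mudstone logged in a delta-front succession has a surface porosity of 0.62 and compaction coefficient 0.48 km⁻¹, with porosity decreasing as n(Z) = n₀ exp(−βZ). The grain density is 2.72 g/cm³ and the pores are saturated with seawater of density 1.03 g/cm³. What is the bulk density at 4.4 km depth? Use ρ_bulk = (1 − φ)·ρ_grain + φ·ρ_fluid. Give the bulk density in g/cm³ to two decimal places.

2.59 g/cm³

Porosity at depth: n = 0.62·exp(−0.48×4.4) = 0.62×0.1210 = 0.0750
Bulk density: ρ_b = (1−n)ρ_g + n·ρ_f = 0.9250×2.72 + 0.0750×1.03
       = 2.516 + 0.077 = 2.593 g/cm³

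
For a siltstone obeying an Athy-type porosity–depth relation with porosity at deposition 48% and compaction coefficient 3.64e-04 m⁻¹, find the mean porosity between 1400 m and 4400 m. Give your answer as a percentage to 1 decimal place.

17.5%

Working in km (1 km = 1000 m; β in km⁻¹ = β in m⁻¹ × 1000):
⟨phi⟩ = (1/(z₂−z₁)) ∫ phi₀ e^(−βz) dz = phi₀·(e^(−β·z₁) − e^(−β·z₂)) / (β·(z₂−z₁))
e^(−0.364×1.4) = 0.6007; e^(−0.364×4.4) = 0.2016
⟨phi⟩ = 0.48 × (0.6007 − 0.2016) / (0.364 × 3) = 0.48 × 0.3655 = 0.1755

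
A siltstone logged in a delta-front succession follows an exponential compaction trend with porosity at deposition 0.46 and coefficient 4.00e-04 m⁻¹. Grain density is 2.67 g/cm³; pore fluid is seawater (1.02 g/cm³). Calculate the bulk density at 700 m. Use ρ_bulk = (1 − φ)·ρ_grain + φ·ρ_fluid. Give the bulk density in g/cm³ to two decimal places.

2.10 g/cm³

Working in km (1 km = 1000 m; β in km⁻¹ = β in m⁻¹ × 1000):
Porosity at depth: φ = 0.46·exp(−0.4×0.7) = 0.46×0.7558 = 0.3477
Bulk density: ρ_b = (1−φ)ρ_g + φ·ρ_f = 0.6523×2.67 + 0.3477×1.02
       = 1.742 + 0.355 = 2.096 g/cm³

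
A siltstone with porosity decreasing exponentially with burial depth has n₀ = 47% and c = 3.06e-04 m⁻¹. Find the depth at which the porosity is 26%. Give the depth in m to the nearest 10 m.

1930 m

Working in km (1 km = 1000 m; c in km⁻¹ = c in m⁻¹ × 1000):
Invert Athy's law: d = ln(n₀/n) / c
d = ln(0.47/0.26) / 0.306 = ln(1.808) / 0.306 = 0.5921 / 0.306 = 1.935 km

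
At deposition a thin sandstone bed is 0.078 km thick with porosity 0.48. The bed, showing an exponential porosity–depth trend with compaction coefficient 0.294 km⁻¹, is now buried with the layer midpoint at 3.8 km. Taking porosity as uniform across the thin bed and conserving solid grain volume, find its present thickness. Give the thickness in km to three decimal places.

0.048 km

Porosity at 3.8 km: n = 0.48·exp(−0.294×3.8) = 0.1571
Solid-volume conservation: h(1−n) = h₀(1−n₀) ⇒ h = h₀·(1−n₀)/(1−n)
h = 0.078 × (1 − 0.48)/(1 − 0.1571) = 0.078 × 0.6169 = 0.0481 km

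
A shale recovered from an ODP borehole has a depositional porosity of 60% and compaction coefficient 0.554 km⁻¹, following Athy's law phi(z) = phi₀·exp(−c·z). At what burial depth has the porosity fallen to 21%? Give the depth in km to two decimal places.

1.89 km

Invert Athy's law: z = ln(phi₀/phi) / c
z = ln(0.6/0.21) / 0.554 = ln(2.857) / 0.554 = 1.0498 / 0.554 = 1.895 km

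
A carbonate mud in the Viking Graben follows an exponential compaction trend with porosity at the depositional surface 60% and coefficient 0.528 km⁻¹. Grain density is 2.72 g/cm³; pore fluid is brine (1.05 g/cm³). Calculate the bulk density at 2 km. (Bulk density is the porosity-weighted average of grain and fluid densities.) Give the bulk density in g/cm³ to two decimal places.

Porosity at depth: phi = 0.6·exp(−0.528×2) = 0.6×0.3478 = 0.2087
Bulk density: ρ_b = (1−phi)ρ_g + phi·ρ_f = 0.7913×2.72 + 0.2087×1.05
       = 2.152 + 0.219 = 2.371 g/cm³

2.37 g/cm³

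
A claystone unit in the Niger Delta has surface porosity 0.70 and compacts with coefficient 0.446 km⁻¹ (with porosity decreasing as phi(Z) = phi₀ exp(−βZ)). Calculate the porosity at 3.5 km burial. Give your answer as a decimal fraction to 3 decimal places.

phi = phi₀·exp(−β·Z) = 0.7 × exp(−0.446 × 3.5) = 0.7 × exp(−1.561)
  = 0.7 × 0.2099 = 0.1469

0.147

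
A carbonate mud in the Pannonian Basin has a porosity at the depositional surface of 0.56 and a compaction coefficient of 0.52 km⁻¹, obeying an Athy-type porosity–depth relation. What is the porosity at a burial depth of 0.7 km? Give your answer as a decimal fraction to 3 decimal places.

φ = φ₀·exp(−β·z) = 0.56 × exp(−0.52 × 0.7) = 0.56 × exp(−0.364)
  = 0.56 × 0.6949 = 0.3891

0.389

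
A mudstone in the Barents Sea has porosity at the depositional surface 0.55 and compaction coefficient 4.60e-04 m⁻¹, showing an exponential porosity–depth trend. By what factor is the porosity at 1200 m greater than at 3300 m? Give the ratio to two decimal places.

Working in km (1 km = 1000 m; β in km⁻¹ = β in m⁻¹ × 1000):
phi(d₁)/phi(d₂) = e^(−β·d₁)/e^(−β·d₂) = e^{β(d₂−d₁)}
= exp(0.46 × 2.1) = exp(0.966) = 2.6274

2.63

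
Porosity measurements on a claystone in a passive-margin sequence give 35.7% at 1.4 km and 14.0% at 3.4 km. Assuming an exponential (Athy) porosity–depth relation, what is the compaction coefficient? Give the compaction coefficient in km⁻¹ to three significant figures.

0.468 km⁻¹

Athy: n(Z) = n₀ e^(−βZ) ⇒ n₁/n₂ = e^{β(Z₂−Z₁)} ⇒ β = ln(n₁/n₂)/(Z₂−Z₁)
β = ln(0.357/0.14) / (3.4 − 1.4) = ln(2.55) / 2 = 0.9361 / 2 = 0.468 km⁻¹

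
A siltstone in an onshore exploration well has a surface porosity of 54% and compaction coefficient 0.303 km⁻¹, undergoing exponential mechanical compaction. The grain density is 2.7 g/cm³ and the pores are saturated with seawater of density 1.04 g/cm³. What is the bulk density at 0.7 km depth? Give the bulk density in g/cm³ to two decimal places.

1.97 g/cm³

Porosity at depth: n = 0.54·exp(−0.303×0.7) = 0.54×0.8089 = 0.4368
Bulk density: ρ_b = (1−n)ρ_g + n·ρ_f = 0.5632×2.7 + 0.4368×1.04
       = 1.521 + 0.454 = 1.975 g/cm³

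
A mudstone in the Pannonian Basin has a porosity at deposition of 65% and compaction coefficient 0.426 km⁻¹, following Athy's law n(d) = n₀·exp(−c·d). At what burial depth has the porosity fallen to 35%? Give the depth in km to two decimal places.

1.45 km

Invert Athy's law: d = ln(n₀/n) / c
d = ln(0.65/0.35) / 0.426 = ln(1.857) / 0.426 = 0.6190 / 0.426 = 1.453 km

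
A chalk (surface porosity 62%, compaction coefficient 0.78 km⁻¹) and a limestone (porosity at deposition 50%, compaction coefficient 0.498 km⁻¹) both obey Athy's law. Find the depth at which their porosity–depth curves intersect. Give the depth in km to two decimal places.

0.76 km

Set phi₀ₐ e^(−βₐd) = phi₀ᵦ e^(−βᵦd) ⇒ ln(phi₀ₐ/phi₀ᵦ) = (βₐ − βᵦ)·d
d = ln(0.62/0.5) / (0.78 − 0.498) = 0.2151 / 0.282 = 0.763 km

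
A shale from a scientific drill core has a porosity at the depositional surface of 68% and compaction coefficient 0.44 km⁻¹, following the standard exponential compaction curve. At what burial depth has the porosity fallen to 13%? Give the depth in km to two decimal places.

Invert Athy's law: Z = ln(φ₀/φ) / c
Z = ln(0.68/0.13) / 0.44 = ln(5.231) / 0.44 = 1.6546 / 0.44 = 3.760 km

3.76 km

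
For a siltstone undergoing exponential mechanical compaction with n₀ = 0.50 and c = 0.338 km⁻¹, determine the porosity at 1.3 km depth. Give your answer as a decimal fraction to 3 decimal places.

n = n₀·exp(−c·z) = 0.5 × exp(−0.338 × 1.3) = 0.5 × exp(−0.4394)
  = 0.5 × 0.6444 = 0.3222

0.322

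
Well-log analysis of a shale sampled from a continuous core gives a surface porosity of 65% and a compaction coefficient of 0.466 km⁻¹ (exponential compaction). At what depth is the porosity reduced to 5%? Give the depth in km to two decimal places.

5.50 km

Invert Athy's law: z = ln(φ₀/φ) / c
z = ln(0.65/0.05) / 0.466 = ln(13) / 0.466 = 2.5649 / 0.466 = 5.504 km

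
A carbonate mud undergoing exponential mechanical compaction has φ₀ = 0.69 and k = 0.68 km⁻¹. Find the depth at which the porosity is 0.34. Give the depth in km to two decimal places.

1.04 km

Invert Athy's law: d = ln(φ₀/φ) / k
d = ln(0.69/0.34) / 0.68 = ln(2.029) / 0.68 = 0.7077 / 0.68 = 1.041 km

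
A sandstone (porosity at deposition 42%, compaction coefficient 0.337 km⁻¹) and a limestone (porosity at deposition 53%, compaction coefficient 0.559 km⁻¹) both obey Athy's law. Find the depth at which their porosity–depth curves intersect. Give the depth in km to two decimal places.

1.05 km

Set φ₀ₐ e^(−cₐZ) = φ₀ᵦ e^(−cᵦZ) ⇒ ln(φ₀ₐ/φ₀ᵦ) = (cₐ − cᵦ)·Z
Z = ln(0.42/0.53) / (0.337 − 0.559) = -0.2326 / -0.222 = 1.048 km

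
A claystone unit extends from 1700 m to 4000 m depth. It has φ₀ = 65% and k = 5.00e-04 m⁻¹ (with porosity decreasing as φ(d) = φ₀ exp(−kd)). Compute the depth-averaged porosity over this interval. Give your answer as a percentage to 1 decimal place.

Working in km (1 km = 1000 m; k in km⁻¹ = k in m⁻¹ × 1000):
⟨φ⟩ = (1/(d₂−d₁)) ∫ φ₀ e^(−kd) dd = φ₀·(e^(−k·d₁) − e^(−k·d₂)) / (k·(d₂−d₁))
e^(−0.5×1.7) = 0.4274; e^(−0.5×4) = 0.1353
⟨φ⟩ = 0.65 × (0.4274 − 0.1353) / (0.5 × 2.3) = 0.65 × 0.2540 = 0.1651

16.5%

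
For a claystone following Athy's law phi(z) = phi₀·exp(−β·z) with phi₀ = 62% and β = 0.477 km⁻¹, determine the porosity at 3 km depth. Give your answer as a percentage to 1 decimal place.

14.8%

phi = phi₀·exp(−β·z) = 0.62 × exp(−0.477 × 3) = 0.62 × exp(−1.431)
  = 0.62 × 0.2391 = 0.1482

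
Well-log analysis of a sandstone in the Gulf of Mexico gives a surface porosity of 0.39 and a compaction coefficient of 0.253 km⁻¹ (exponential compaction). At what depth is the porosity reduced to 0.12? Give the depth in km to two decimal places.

Invert Athy's law: z = ln(φ₀/φ) / k
z = ln(0.39/0.12) / 0.253 = ln(3.25) / 0.253 = 1.1787 / 0.253 = 4.659 km

4.66 km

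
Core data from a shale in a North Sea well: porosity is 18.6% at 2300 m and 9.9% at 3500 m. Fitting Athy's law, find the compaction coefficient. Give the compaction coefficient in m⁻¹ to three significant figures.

0.000526 m⁻¹

Working in km (1 km = 1000 m; k in km⁻¹ = k in m⁻¹ × 1000):
Athy: φ(d) = φ₀ e^(−kd) ⇒ φ₁/φ₂ = e^{k(d₂−d₁)} ⇒ k = ln(φ₁/φ₂)/(d₂−d₁)
k = ln(0.186/0.099) / (3.5 − 2.3) = ln(1.879) / 1.2 = 0.6306 / 1.2 = 0.5255 km⁻¹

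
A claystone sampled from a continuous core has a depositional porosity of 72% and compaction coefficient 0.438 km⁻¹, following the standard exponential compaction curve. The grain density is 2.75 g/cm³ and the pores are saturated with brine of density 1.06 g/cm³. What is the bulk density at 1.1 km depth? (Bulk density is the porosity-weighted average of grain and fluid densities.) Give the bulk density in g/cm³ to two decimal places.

2.00 g/cm³

Porosity at depth: φ = 0.72·exp(−0.438×1.1) = 0.72×0.6177 = 0.4447
Bulk density: ρ_b = (1−φ)ρ_g + φ·ρ_f = 0.5553×2.75 + 0.4447×1.06
       = 1.527 + 0.471 = 1.998 g/cm³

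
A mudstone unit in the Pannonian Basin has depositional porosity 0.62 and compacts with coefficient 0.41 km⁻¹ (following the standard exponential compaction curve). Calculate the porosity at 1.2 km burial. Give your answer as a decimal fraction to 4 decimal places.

phi = phi₀·exp(−k·Z) = 0.62 × exp(−0.41 × 1.2) = 0.62 × exp(−0.492)
  = 0.62 × 0.6114 = 0.3791

0.3791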